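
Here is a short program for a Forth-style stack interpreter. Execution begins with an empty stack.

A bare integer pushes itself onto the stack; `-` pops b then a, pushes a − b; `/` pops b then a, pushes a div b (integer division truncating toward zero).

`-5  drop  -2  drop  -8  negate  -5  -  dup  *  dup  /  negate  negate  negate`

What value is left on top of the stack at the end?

-5     : [-5]
drop   : []
-2     : [-2]
drop   : []
-8     : [-8]
negate : [8]
-5     : [8, -5]
-      : [13]
dup    : [13, 13]
*      : [169]
dup    : [169, 169]
/      : [1]
negate : [-1]
negate : [1]
negate : [-1]

-1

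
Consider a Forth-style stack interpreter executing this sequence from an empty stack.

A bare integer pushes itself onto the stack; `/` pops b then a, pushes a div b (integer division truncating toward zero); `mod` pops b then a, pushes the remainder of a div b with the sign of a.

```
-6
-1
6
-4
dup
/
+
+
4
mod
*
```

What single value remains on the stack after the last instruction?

-12

-6   [-6]
-1   [-6, -1]
6    [-6, -1, 6]
-4   [-6, -1, 6, -4]
dup  [-6, -1, 6, -4, -4]
/    [-6, -1, 6, 1]
+    [-6, -1, 7]
+    [-6, 6]
4    [-6, 6, 4]
mod  [-6, 2]
*    [-12]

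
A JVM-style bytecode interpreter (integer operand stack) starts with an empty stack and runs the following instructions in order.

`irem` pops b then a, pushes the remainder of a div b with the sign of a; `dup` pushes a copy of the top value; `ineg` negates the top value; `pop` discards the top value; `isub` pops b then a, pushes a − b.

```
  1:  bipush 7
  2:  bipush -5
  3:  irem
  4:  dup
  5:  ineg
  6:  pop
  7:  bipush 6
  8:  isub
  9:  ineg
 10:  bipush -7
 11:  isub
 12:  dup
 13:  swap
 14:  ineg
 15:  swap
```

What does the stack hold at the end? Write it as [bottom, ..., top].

[-11, 11]

bipush 7  → 7
bipush -5 → 7 -5
irem      → 2
dup       → 2 2
ineg      → 2 -2
pop       → 2
bipush 6  → 2 6
isub      → -4
ineg      → 4
bipush -7 → 4 -7
isub      → 11
dup       → 11 11
swap      → 11 11
ineg      → 11 -11
swap      → -11 11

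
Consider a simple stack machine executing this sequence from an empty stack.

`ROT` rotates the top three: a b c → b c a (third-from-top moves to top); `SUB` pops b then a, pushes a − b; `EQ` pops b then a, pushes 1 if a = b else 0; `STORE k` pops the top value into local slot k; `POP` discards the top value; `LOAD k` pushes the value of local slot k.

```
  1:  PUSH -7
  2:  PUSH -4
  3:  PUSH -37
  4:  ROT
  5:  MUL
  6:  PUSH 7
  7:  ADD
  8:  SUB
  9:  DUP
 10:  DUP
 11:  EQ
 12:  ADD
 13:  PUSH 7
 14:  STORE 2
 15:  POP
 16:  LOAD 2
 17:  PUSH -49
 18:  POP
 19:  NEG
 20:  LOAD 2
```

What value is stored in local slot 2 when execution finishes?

7

PUSH -7  : -7
PUSH -4  : -7 -4
PUSH -37 : -7 -4 -37
ROT      : -4 -37 -7
MUL      : -4 259
PUSH 7   : -4 259 7
ADD      : -4 266
SUB      : -270
DUP      : -270 -270
DUP      : -270 -270 -270
EQ       : -270 1
ADD      : -269
PUSH 7   : -269 7
STORE 2  : -269
POP      : (empty)
LOAD 2   : 7
PUSH -49 : 7 -49
POP      : 7
NEG      : -7
LOAD 2   : -7 7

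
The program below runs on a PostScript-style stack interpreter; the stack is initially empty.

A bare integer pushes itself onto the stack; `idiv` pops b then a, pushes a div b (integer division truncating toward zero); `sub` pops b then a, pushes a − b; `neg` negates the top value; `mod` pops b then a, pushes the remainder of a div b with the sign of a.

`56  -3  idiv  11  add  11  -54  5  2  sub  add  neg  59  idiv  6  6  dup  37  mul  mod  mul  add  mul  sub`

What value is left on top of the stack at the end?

56   : [56]
-3   : [56, -3]
idiv : [-18]
11   : [-18, 11]
add  : [-7]
11   : [-7, 11]
-54  : [-7, 11, -54]
5    : [-7, 11, -54, 5]
2    : [-7, 11, -54, 5, 2]
sub  : [-7, 11, -54, 3]
add  : [-7, 11, -51]
neg  : [-7, 11, 51]
59   : [-7, 11, 51, 59]
idiv : [-7, 11, 0]
6    : [-7, 11, 0, 6]
6    : [-7, 11, 0, 6, 6]
dup  : [-7, 11, 0, 6, 6, 6]
37   : [-7, 11, 0, 6, 6, 6, 37]
mul  : [-7, 11, 0, 6, 6, 222]
mod  : [-7, 11, 0, 6, 6]
mul  : [-7, 11, 0, 36]
add  : [-7, 11, 36]
mul  : [-7, 396]
sub  : [-403]

-403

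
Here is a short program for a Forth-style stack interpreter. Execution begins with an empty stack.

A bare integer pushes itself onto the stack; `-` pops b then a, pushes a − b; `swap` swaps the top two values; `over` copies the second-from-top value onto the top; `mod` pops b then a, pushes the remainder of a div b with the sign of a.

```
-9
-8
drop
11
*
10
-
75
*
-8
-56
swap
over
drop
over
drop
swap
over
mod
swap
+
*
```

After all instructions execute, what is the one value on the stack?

-9    [-9]
-8    [-9, -8]
drop  [-9]
11    [-9, 11]
*     [-99]
10    [-99, 10]
-     [-109]
75    [-109, 75]
*     [-8175]
-8    [-8175, -8]
-56   [-8175, -8, -56]
swap  [-8175, -56, -8]
over  [-8175, -56, -8, -56]
drop  [-8175, -56, -8]
over  [-8175, -56, -8, -56]
drop  [-8175, -56, -8]
swap  [-8175, -8, -56]
over  [-8175, -8, -56, -8]
mod   [-8175, -8, 0]
swap  [-8175, 0, -8]
+     [-8175, -8]
*     [65400]

65400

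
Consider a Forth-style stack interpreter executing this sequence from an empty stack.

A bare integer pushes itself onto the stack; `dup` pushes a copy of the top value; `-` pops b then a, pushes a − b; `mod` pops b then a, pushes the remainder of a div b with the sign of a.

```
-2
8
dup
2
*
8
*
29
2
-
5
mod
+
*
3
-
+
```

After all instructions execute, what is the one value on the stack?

1035

-2  : -2
8   : -2 8
dup : -2 8 8
2   : -2 8 8 2
*   : -2 8 16
8   : -2 8 16 8
*   : -2 8 128
29  : -2 8 128 29
2   : -2 8 128 29 2
-   : -2 8 128 27
5   : -2 8 128 27 5
mod : -2 8 128 2
+   : -2 8 130
*   : -2 1040
3   : -2 1040 3
-   : -2 1037
+   : 1035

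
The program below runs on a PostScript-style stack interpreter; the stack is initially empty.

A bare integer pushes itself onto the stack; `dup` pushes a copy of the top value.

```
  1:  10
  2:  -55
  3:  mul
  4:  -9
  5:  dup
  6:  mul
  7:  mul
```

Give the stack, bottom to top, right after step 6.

10   [10]
-55  [10, -55]
mul  [-550]
-9   [-550, -9]
dup  [-550, -9, -9]
mul  [-550, 81]

[-550, 81]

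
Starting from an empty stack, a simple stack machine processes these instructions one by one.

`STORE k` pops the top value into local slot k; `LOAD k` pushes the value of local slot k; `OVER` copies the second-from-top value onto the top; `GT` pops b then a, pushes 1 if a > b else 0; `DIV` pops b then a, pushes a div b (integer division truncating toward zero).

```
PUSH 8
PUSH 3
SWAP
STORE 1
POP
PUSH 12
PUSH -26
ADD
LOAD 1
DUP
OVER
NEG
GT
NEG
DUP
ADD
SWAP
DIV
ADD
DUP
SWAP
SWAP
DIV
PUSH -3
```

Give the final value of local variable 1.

8

PUSH 8   → [8]
PUSH 3   → [8, 3]
SWAP     → [3, 8]
STORE 1  → [3]
POP      → []
PUSH 12  → [12]
PUSH -26 → [12, -26]
ADD      → [-14]
LOAD 1   → [-14, 8]
DUP      → [-14, 8, 8]
OVER     → [-14, 8, 8, 8]
NEG      → [-14, 8, 8, -8]
GT       → [-14, 8, 1]
NEG      → [-14, 8, -1]
DUP      → [-14, 8, -1, -1]
ADD      → [-14, 8, -2]
SWAP     → [-14, -2, 8]
DIV      → [-14, 0]
ADD      → [-14]
DUP      → [-14, -14]
SWAP     → [-14, -14]
SWAP     → [-14, -14]
DIV      → [1]
PUSH -3  → [1, -3]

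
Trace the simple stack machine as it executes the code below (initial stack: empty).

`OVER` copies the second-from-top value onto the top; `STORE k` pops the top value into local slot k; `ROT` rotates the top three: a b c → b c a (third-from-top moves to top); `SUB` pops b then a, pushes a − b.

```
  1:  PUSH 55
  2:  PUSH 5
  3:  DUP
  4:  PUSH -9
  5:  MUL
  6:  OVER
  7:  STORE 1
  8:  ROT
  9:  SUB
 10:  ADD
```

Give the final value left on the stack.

PUSH 55 : 55
PUSH 5  : 55 5
DUP     : 55 5 5
PUSH -9 : 55 5 5 -9
MUL     : 55 5 -45
OVER    : 55 5 -45 5
STORE 1 : 55 5 -45
ROT     : 5 -45 55
SUB     : 5 -100
ADD     : -95

-95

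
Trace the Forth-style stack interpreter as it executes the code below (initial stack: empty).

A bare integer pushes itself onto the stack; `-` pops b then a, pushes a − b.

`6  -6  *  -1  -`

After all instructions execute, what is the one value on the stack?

6  → 6
-6 → 6 -6
*  → -36
-1 → -36 -1
-  → -35

-35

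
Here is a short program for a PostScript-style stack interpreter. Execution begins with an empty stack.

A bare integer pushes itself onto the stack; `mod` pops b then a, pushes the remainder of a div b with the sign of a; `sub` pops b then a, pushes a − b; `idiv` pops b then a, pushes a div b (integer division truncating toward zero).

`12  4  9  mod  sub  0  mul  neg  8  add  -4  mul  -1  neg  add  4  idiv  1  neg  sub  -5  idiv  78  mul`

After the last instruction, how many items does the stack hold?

1

12   -> [12]
4    -> [12, 4]
9    -> [12, 4, 9]
mod  -> [12, 4]
sub  -> [8]
0    -> [8, 0]
mul  -> [0]
neg  -> [0]
8    -> [0, 8]
add  -> [8]
-4   -> [8, -4]
mul  -> [-32]
-1   -> [-32, -1]
neg  -> [-32, 1]
add  -> [-31]
4    -> [-31, 4]
idiv -> [-7]
1    -> [-7, 1]
neg  -> [-7, -1]
sub  -> [-6]
-5   -> [-6, -5]
idiv -> [1]
78   -> [1, 78]
mul  -> [78]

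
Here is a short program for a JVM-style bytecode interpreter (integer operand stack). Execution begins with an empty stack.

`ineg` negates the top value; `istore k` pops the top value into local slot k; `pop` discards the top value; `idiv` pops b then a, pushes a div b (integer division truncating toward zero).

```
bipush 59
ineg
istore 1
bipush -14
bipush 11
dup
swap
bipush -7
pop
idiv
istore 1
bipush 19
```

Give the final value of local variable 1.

1

bipush 59  -> 59
ineg       -> -59
istore 1   -> (empty)
bipush -14 -> -14
bipush 11  -> -14 11
dup        -> -14 11 11
swap       -> -14 11 11
bipush -7  -> -14 11 11 -7
pop        -> -14 11 11
idiv       -> -14 1
istore 1   -> -14
bipush 19  -> -14 19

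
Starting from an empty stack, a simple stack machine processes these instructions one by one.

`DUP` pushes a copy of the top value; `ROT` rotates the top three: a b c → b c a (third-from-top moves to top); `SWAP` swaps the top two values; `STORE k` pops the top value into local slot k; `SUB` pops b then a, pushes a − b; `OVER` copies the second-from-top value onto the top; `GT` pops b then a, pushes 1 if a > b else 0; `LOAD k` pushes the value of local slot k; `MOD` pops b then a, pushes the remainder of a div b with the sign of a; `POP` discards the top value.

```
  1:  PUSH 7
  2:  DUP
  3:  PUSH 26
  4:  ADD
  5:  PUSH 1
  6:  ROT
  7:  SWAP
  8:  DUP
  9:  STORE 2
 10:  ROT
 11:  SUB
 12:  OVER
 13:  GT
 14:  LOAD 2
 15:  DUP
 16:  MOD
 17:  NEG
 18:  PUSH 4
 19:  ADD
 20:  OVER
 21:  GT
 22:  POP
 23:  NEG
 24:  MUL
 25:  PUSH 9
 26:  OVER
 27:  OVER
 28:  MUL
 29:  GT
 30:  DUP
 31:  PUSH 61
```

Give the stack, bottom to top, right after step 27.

PUSH 7  -> [7]
DUP     -> [7, 7]
PUSH 26 -> [7, 7, 26]
ADD     -> [7, 33]
PUSH 1  -> [7, 33, 1]
ROT     -> [33, 1, 7]
SWAP    -> [33, 7, 1]
DUP     -> [33, 7, 1, 1]
STORE 2 -> [33, 7, 1]
ROT     -> [7, 1, 33]
SUB     -> [7, -32]
OVER    -> [7, -32, 7]
GT      -> [7, 0]
LOAD 2  -> [7, 0, 1]
DUP     -> [7, 0, 1, 1]
MOD     -> [7, 0, 0]
NEG     -> [7, 0, 0]
PUSH 4  -> [7, 0, 0, 4]
ADD     -> [7, 0, 4]
OVER    -> [7, 0, 4, 0]
GT      -> [7, 0, 1]
POP     -> [7, 0]
NEG     -> [7, 0]
MUL     -> [0]
PUSH 9  -> [0, 9]
OVER    -> [0, 9, 0]
OVER    -> [0, 9, 0, 9]

[0, 9, 0, 9]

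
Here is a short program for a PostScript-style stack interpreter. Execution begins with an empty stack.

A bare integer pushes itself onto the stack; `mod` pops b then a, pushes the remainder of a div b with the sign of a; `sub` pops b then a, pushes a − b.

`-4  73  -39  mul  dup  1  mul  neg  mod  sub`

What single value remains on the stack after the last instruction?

-4   [-4]
73   [-4, 73]
-39  [-4, 73, -39]
mul  [-4, -2847]
dup  [-4, -2847, -2847]
1    [-4, -2847, -2847, 1]
mul  [-4, -2847, -2847]
neg  [-4, -2847, 2847]
mod  [-4, 0]
sub  [-4]

-4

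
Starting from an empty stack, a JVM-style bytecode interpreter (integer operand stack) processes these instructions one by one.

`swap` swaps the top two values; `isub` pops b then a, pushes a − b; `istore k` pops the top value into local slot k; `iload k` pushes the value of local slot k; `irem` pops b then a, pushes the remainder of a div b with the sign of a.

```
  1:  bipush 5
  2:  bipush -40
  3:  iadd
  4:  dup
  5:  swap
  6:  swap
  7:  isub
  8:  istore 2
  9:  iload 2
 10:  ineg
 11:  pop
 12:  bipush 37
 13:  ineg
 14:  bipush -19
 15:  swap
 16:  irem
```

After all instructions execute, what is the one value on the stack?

-19

bipush 5   : 5
bipush -40 : 5 -40
iadd       : -35
dup        : -35 -35
swap       : -35 -35
swap       : -35 -35
isub       : 0
istore 2   : (empty)
iload 2    : 0
ineg       : 0
pop        : (empty)
bipush 37  : 37
ineg       : -37
bipush -19 : -37 -19
swap       : -19 -37
irem       : -19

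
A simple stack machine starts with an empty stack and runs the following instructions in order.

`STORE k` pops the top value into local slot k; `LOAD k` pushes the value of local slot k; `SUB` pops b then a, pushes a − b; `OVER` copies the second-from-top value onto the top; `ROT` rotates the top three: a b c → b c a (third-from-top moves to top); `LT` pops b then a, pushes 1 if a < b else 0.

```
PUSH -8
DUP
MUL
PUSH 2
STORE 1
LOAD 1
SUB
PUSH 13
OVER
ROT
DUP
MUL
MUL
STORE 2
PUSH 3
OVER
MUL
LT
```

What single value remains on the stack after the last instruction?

1

PUSH -8  [-8]
DUP      [-8, -8]
MUL      [64]
PUSH 2   [64, 2]
STORE 1  [64]
LOAD 1   [64, 2]
SUB      [62]
PUSH 13  [62, 13]
OVER     [62, 13, 62]
ROT      [13, 62, 62]
DUP      [13, 62, 62, 62]
MUL      [13, 62, 3844]
MUL      [13, 238328]
STORE 2  [13]
PUSH 3   [13, 3]
OVER     [13, 3, 13]
MUL      [13, 39]
LT       [1]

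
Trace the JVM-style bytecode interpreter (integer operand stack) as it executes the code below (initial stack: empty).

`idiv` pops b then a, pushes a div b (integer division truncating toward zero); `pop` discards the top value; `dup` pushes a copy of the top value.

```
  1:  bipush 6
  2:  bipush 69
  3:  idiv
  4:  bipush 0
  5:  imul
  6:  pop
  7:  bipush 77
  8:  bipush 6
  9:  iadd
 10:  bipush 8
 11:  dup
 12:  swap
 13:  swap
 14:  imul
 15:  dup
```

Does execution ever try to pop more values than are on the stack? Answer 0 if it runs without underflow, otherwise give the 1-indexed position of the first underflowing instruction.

0

bipush 6   [6]
bipush 69  [6, 69]
idiv       [0]
bipush 0   [0, 0]
imul       [0]
pop        []
bipush 77  [77]
bipush 6   [77, 6]
iadd       [83]
bipush 8   [83, 8]
dup        [83, 8, 8]
swap       [83, 8, 8]
swap       [83, 8, 8]
imul       [83, 64]
dup        [83, 64, 64]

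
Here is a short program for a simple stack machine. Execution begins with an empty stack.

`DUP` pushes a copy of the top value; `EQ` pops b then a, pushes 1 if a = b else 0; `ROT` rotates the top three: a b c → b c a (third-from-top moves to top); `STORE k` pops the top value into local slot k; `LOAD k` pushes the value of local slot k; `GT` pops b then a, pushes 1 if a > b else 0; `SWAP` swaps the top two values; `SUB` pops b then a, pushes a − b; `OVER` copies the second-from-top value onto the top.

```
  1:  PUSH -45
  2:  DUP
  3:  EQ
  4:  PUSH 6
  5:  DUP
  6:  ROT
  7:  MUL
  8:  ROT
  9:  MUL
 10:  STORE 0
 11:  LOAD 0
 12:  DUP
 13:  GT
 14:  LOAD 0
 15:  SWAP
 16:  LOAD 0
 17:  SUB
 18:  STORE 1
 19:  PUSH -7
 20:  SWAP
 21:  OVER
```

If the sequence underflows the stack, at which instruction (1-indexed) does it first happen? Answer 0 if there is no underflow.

PUSH -45 : -45
DUP      : -45 -45
EQ       : 1
PUSH 6   : 1 6
DUP      : 1 6 6
ROT      : 6 6 1
MUL      : 6 6
ROT  — needs 3 operands, stack has 2 → underflow

8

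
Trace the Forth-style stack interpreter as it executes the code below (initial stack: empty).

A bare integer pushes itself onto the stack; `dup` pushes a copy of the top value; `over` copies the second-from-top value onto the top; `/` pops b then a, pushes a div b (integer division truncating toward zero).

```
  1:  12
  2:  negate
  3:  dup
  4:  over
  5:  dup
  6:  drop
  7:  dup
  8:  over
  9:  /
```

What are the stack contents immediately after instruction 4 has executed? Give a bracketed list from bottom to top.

12     → [12]
negate → [-12]
dup    → [-12, -12]
over   → [-12, -12, -12]

[-12, -12, -12]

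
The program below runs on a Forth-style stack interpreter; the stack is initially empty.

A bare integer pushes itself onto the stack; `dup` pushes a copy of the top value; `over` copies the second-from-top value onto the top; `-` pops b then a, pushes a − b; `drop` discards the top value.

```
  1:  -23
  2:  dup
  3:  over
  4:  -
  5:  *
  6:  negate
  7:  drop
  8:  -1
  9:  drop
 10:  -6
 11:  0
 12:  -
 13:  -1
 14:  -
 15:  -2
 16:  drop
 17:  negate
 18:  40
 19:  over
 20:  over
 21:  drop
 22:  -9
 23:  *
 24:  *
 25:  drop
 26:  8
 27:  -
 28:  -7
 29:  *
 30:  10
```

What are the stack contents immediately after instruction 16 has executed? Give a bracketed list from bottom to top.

[-5]

-23    → -23
dup    → -23 -23
over   → -23 -23 -23
-      → -23 0
*      → 0
negate → 0
drop   → (empty)
-1     → -1
drop   → (empty)
-6     → -6
0      → -6 0
-      → -6
-1     → -6 -1
-      → -5
-2     → -5 -2
drop   → -5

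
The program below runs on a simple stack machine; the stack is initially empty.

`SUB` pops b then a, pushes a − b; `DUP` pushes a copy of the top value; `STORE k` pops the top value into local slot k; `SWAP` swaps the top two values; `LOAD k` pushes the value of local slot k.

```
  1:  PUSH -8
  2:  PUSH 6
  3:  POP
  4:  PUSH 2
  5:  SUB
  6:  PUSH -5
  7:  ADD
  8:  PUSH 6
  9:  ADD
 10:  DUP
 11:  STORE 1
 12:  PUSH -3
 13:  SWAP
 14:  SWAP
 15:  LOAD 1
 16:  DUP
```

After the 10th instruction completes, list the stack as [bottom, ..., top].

PUSH -8 -> -8
PUSH 6  -> -8 6
POP     -> -8
PUSH 2  -> -8 2
SUB     -> -10
PUSH -5 -> -10 -5
ADD     -> -15
PUSH 6  -> -15 6
ADD     -> -9
DUP     -> -9 -9

[-9, -9]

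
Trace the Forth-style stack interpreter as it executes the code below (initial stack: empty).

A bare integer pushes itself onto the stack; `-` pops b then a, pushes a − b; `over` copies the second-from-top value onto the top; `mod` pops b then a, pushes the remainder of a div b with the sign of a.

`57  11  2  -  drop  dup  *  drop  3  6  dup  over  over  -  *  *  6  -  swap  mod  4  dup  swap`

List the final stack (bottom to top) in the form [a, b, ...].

57   -> [57]
11   -> [57, 11]
2    -> [57, 11, 2]
-    -> [57, 9]
drop -> [57]
dup  -> [57, 57]
*    -> [3249]
drop -> []
3    -> [3]
6    -> [3, 6]
dup  -> [3, 6, 6]
over -> [3, 6, 6, 6]
over -> [3, 6, 6, 6, 6]
-    -> [3, 6, 6, 0]
*    -> [3, 6, 0]
*    -> [3, 0]
6    -> [3, 0, 6]
-    -> [3, -6]
swap -> [-6, 3]
mod  -> [0]
4    -> [0, 4]
dup  -> [0, 4, 4]
swap -> [0, 4, 4]

[0, 4, 4]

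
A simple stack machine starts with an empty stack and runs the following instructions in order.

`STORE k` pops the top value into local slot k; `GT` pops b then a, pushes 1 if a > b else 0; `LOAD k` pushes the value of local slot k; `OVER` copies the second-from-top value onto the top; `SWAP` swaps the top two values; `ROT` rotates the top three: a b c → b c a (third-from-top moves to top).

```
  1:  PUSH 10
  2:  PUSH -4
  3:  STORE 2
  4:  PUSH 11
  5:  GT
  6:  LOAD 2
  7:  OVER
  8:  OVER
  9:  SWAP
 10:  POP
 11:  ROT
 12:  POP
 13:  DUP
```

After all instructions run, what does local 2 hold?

-4

PUSH 10 : 10
PUSH -4 : 10 -4
STORE 2 : 10
PUSH 11 : 10 11
GT      : 0
LOAD 2  : 0 -4
OVER    : 0 -4 0
OVER    : 0 -4 0 -4
SWAP    : 0 -4 -4 0
POP     : 0 -4 -4
ROT     : -4 -4 0
POP     : -4 -4
DUP     : -4 -4 -4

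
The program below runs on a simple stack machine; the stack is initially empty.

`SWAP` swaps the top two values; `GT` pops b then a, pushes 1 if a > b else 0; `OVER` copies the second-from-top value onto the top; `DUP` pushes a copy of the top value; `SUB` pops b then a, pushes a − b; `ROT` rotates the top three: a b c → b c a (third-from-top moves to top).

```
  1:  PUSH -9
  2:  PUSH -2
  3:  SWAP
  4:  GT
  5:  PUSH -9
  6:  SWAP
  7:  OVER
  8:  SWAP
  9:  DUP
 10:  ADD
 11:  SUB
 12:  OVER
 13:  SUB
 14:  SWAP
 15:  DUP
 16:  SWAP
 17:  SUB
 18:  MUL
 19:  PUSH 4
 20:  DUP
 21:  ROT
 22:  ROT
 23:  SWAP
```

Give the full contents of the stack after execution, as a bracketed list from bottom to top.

[4, 4, 0]

PUSH -9 : [-9]
PUSH -2 : [-9, -2]
SWAP    : [-2, -9]
GT      : [1]
PUSH -9 : [1, -9]
SWAP    : [-9, 1]
OVER    : [-9, 1, -9]
SWAP    : [-9, -9, 1]
DUP     : [-9, -9, 1, 1]
ADD     : [-9, -9, 2]
SUB     : [-9, -11]
OVER    : [-9, -11, -9]
SUB     : [-9, -2]
SWAP    : [-2, -9]
DUP     : [-2, -9, -9]
SWAP    : [-2, -9, -9]
SUB     : [-2, 0]
MUL     : [0]
PUSH 4  : [0, 4]
DUP     : [0, 4, 4]
ROT     : [4, 4, 0]
ROT     : [4, 0, 4]
SWAP    : [4, 4, 0]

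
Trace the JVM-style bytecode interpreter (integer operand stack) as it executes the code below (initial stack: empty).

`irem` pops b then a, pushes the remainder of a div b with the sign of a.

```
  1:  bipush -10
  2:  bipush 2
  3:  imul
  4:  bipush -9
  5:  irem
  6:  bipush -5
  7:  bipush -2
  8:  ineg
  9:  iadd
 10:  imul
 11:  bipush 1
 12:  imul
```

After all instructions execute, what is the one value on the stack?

6

bipush -10 : -10
bipush 2   : -10 2
imul       : -20
bipush -9  : -20 -9
irem       : -2
bipush -5  : -2 -5
bipush -2  : -2 -5 -2
ineg       : -2 -5 2
iadd       : -2 -3
imul       : 6
bipush 1   : 6 1
imul       : 6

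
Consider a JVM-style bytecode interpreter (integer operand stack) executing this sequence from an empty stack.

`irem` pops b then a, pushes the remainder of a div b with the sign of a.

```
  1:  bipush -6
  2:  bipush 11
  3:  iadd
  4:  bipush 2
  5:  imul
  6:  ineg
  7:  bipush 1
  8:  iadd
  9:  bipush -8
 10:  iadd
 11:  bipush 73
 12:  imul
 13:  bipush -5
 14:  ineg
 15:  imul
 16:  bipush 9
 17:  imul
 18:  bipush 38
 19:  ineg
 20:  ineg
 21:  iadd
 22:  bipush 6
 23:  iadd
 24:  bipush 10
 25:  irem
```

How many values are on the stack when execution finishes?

bipush -6 -> [-6]
bipush 11 -> [-6, 11]
iadd      -> [5]
bipush 2  -> [5, 2]
imul      -> [10]
ineg      -> [-10]
bipush 1  -> [-10, 1]
iadd      -> [-9]
bipush -8 -> [-9, -8]
iadd      -> [-17]
bipush 73 -> [-17, 73]
imul      -> [-1241]
bipush -5 -> [-1241, -5]
ineg      -> [-1241, 5]
imul      -> [-6205]
bipush 9  -> [-6205, 9]
imul      -> [-55845]
bipush 38 -> [-55845, 38]
ineg      -> [-55845, -38]
ineg      -> [-55845, 38]
iadd      -> [-55807]
bipush 6  -> [-55807, 6]
iadd      -> [-55801]
bipush 10 -> [-55801, 10]
irem      -> [-1]

1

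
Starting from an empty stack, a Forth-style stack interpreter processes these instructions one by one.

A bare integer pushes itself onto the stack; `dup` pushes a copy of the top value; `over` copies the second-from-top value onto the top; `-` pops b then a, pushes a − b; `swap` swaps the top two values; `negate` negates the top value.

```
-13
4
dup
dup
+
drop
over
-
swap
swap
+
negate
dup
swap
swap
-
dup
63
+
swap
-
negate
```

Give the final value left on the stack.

-63

-13    : -13
4      : -13 4
dup    : -13 4 4
dup    : -13 4 4 4
+      : -13 4 8
drop   : -13 4
over   : -13 4 -13
-      : -13 17
swap   : 17 -13
swap   : -13 17
+      : 4
negate : -4
dup    : -4 -4
swap   : -4 -4
swap   : -4 -4
-      : 0
dup    : 0 0
63     : 0 0 63
+      : 0 63
swap   : 63 0
-      : 63
negate : -63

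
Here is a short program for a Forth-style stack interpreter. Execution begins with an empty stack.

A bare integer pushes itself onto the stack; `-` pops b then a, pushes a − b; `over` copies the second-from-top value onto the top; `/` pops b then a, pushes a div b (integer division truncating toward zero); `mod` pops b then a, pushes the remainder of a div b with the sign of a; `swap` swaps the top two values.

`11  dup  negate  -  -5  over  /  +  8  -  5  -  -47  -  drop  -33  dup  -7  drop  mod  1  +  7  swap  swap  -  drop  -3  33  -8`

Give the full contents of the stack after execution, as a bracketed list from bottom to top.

[-3, 33, -8]

11      [11]
dup     [11, 11]
negate  [11, -11]
-       [22]
-5      [22, -5]
over    [22, -5, 22]
/       [22, 0]
+       [22]
8       [22, 8]
-       [14]
5       [14, 5]
-       [9]
-47     [9, -47]
-       [56]
drop    []
-33     [-33]
dup     [-33, -33]
-7      [-33, -33, -7]
drop    [-33, -33]
mod     [0]
1       [0, 1]
+       [1]
7       [1, 7]
swap    [7, 1]
swap    [1, 7]
-       [-6]
drop    []
-3      [-3]
33      [-3, 33]
-8      [-3, 33, -8]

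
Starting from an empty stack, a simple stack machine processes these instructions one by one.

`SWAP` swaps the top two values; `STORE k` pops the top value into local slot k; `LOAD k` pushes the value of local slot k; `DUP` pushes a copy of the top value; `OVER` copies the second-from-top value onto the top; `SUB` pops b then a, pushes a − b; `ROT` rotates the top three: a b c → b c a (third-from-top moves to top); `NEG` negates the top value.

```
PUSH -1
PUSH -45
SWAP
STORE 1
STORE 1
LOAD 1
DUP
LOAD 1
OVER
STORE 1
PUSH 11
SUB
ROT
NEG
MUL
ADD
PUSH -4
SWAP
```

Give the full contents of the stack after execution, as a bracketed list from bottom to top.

[-4, -2565]

PUSH -1   -1
PUSH -45  -1 -45
SWAP      -45 -1
STORE 1   -45
STORE 1   (empty)
LOAD 1    -45
DUP       -45 -45
LOAD 1    -45 -45 -45
OVER      -45 -45 -45 -45
STORE 1   -45 -45 -45
PUSH 11   -45 -45 -45 11
SUB       -45 -45 -56
ROT       -45 -56 -45
NEG       -45 -56 45
MUL       -45 -2520
ADD       -2565
PUSH -4   -2565 -4
SWAP      -4 -2565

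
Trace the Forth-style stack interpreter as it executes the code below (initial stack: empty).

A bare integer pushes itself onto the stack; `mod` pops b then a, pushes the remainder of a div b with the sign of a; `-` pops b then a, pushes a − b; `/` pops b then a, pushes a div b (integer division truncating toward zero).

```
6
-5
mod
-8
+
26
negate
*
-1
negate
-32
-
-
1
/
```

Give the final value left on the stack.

6       [6]
-5      [6, -5]
mod     [1]
-8      [1, -8]
+       [-7]
26      [-7, 26]
negate  [-7, -26]
*       [182]
-1      [182, -1]
negate  [182, 1]
-32     [182, 1, -32]
-       [182, 33]
-       [149]
1       [149, 1]
/       [149]

149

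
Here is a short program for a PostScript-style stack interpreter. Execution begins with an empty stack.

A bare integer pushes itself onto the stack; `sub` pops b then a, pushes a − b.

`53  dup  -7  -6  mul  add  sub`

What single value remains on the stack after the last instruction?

53  → [53]
dup → [53, 53]
-7  → [53, 53, -7]
-6  → [53, 53, -7, -6]
mul → [53, 53, 42]
add → [53, 95]
sub → [-42]

-42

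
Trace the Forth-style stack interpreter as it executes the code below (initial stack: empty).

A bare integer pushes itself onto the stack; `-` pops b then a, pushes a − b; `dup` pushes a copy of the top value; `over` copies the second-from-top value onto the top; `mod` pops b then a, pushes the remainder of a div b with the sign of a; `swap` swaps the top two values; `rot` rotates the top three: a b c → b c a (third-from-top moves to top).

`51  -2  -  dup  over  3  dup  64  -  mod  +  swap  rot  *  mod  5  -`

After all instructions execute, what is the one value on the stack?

51

51   -> [51]
-2   -> [51, -2]
-    -> [53]
dup  -> [53, 53]
over -> [53, 53, 53]
3    -> [53, 53, 53, 3]
dup  -> [53, 53, 53, 3, 3]
64   -> [53, 53, 53, 3, 3, 64]
-    -> [53, 53, 53, 3, -61]
mod  -> [53, 53, 53, 3]
+    -> [53, 53, 56]
swap -> [53, 56, 53]
rot  -> [56, 53, 53]
*    -> [56, 2809]
mod  -> [56]
5    -> [56, 5]
-    -> [51]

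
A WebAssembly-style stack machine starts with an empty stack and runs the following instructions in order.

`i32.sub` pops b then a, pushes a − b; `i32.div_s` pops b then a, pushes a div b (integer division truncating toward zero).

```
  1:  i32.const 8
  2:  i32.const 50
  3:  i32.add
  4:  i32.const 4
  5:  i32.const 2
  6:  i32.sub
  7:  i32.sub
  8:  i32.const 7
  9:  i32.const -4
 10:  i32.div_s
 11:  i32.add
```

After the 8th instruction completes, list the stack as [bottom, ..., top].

[56, 7]

i32.const 8  -> [8]
i32.const 50 -> [8, 50]
i32.add      -> [58]
i32.const 4  -> [58, 4]
i32.const 2  -> [58, 4, 2]
i32.sub      -> [58, 2]
i32.sub      -> [56]
i32.const 7  -> [56, 7]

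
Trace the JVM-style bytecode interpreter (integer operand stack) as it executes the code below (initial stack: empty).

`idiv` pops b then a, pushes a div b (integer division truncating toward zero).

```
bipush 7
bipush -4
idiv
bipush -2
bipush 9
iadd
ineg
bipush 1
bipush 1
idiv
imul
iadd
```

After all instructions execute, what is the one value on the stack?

-8

bipush 7   7
bipush -4  7 -4
idiv       -1
bipush -2  -1 -2
bipush 9   -1 -2 9
iadd       -1 7
ineg       -1 -7
bipush 1   -1 -7 1
bipush 1   -1 -7 1 1
idiv       -1 -7 1
imul       -1 -7
iadd       -8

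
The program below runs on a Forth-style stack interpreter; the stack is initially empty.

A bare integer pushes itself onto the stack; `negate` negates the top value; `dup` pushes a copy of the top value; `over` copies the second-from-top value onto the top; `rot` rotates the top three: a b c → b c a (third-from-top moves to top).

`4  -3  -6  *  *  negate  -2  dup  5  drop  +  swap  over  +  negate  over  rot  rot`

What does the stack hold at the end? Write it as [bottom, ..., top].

4      → 4
-3     → 4 -3
-6     → 4 -3 -6
*      → 4 18
*      → 72
negate → -72
-2     → -72 -2
dup    → -72 -2 -2
5      → -72 -2 -2 5
drop   → -72 -2 -2
+      → -72 -4
swap   → -4 -72
over   → -4 -72 -4
+      → -4 -76
negate → -4 76
over   → -4 76 -4
rot    → 76 -4 -4
rot    → -4 -4 76

[-4, -4, 76]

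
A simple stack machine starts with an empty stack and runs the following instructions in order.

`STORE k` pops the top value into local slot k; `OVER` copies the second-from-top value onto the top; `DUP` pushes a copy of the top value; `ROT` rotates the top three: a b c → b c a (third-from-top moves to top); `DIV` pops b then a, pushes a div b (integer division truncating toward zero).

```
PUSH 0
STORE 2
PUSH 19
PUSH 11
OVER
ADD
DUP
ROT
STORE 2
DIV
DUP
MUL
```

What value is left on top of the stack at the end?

1

PUSH 0  : 0
STORE 2 : (empty)
PUSH 19 : 19
PUSH 11 : 19 11
OVER    : 19 11 19
ADD     : 19 30
DUP     : 19 30 30
ROT     : 30 30 19
STORE 2 : 30 30
DIV     : 1
DUP     : 1 1
MUL     : 1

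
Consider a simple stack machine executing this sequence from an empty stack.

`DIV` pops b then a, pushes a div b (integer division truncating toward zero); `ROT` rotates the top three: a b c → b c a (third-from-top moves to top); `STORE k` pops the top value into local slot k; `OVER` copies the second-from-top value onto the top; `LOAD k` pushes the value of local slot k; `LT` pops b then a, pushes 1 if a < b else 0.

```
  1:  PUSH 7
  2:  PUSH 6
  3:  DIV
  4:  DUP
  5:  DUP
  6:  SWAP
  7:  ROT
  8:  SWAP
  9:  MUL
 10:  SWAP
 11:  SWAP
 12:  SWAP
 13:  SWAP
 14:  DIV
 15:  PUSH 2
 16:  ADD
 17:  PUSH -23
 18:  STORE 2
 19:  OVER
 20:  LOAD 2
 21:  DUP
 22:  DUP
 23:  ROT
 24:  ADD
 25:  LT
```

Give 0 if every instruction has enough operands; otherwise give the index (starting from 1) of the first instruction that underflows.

PUSH 7   : [7]
PUSH 6   : [7, 6]
DIV      : [1]
DUP      : [1, 1]
DUP      : [1, 1, 1]
SWAP     : [1, 1, 1]
ROT      : [1, 1, 1]
SWAP     : [1, 1, 1]
MUL      : [1, 1]
SWAP     : [1, 1]
SWAP     : [1, 1]
SWAP     : [1, 1]
SWAP     : [1, 1]
DIV      : [1]
PUSH 2   : [1, 2]
ADD      : [3]
PUSH -23 : [3, -23]
STORE 2  : [3]
OVER  — needs 2 operands, stack has 1 → underflow

19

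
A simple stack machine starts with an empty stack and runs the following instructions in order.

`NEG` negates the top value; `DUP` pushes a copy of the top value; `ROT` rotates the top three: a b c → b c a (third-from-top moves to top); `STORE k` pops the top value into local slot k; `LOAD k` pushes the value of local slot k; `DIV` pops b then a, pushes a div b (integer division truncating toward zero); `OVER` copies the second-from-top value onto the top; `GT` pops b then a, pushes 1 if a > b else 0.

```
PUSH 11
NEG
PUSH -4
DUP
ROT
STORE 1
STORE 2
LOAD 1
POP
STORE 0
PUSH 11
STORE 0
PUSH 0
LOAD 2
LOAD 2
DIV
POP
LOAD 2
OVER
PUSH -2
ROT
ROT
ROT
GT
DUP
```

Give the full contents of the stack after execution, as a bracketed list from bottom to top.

PUSH 11 → 11
NEG     → -11
PUSH -4 → -11 -4
DUP     → -11 -4 -4
ROT     → -4 -4 -11
STORE 1 → -4 -4
STORE 2 → -4
LOAD 1  → -4 -11
POP     → -4
STORE 0 → (empty)
PUSH 11 → 11
STORE 0 → (empty)
PUSH 0  → 0
LOAD 2  → 0 -4
LOAD 2  → 0 -4 -4
DIV     → 0 1
POP     → 0
LOAD 2  → 0 -4
OVER    → 0 -4 0
PUSH -2 → 0 -4 0 -2
ROT     → 0 0 -2 -4
ROT     → 0 -2 -4 0
ROT     → 0 -4 0 -2
GT      → 0 -4 1
DUP     → 0 -4 1 1

[0, -4, 1, 1]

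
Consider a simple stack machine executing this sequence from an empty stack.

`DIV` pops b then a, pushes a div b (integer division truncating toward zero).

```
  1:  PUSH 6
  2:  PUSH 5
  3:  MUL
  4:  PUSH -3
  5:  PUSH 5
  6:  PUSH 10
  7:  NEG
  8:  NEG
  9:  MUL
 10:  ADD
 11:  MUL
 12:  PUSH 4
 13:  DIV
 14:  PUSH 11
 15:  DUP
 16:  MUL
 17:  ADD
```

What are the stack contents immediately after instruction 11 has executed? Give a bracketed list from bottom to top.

[1410]

PUSH 6  -> [6]
PUSH 5  -> [6, 5]
MUL     -> [30]
PUSH -3 -> [30, -3]
PUSH 5  -> [30, -3, 5]
PUSH 10 -> [30, -3, 5, 10]
NEG     -> [30, -3, 5, -10]
NEG     -> [30, -3, 5, 10]
MUL     -> [30, -3, 50]
ADD     -> [30, 47]
MUL     -> [1410]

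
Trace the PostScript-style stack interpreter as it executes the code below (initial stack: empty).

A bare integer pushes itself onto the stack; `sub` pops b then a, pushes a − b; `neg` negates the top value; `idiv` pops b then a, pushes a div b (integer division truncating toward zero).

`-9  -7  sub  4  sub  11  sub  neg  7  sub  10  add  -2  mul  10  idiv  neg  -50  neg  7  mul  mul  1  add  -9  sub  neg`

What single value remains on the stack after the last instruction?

-9    -9
-7    -9 -7
sub   -2
4     -2 4
sub   -6
11    -6 11
sub   -17
neg   17
7     17 7
sub   10
10    10 10
add   20
-2    20 -2
mul   -40
10    -40 10
idiv  -4
neg   4
-50   4 -50
neg   4 50
7     4 50 7
mul   4 350
mul   1400
1     1400 1
add   1401
-9    1401 -9
sub   1410
neg   -1410

-1410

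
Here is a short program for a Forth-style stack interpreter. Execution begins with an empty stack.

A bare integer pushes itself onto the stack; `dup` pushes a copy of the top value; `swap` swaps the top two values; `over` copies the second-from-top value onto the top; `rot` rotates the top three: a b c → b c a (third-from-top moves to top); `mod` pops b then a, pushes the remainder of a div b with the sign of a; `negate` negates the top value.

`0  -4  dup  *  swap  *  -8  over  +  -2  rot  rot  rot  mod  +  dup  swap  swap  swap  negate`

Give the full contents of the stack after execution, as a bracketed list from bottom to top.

0      → [0]
-4     → [0, -4]
dup    → [0, -4, -4]
*      → [0, 16]
swap   → [16, 0]
*      → [0]
-8     → [0, -8]
over   → [0, -8, 0]
+      → [0, -8]
-2     → [0, -8, -2]
rot    → [-8, -2, 0]
rot    → [-2, 0, -8]
rot    → [0, -8, -2]
mod    → [0, 0]
+      → [0]
dup    → [0, 0]
swap   → [0, 0]
swap   → [0, 0]
swap   → [0, 0]
negate → [0, 0]

[0, 0]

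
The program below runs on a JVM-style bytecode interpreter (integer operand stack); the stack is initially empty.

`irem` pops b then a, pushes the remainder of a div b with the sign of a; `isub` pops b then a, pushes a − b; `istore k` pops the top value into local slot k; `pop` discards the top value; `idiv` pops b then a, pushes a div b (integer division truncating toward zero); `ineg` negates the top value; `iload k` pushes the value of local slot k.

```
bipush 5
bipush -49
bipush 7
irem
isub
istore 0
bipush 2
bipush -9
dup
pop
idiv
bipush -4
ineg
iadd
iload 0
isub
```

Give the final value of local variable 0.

bipush 5    5
bipush -49  5 -49
bipush 7    5 -49 7
irem        5 0
isub        5
istore 0    (empty)
bipush 2    2
bipush -9   2 -9
dup         2 -9 -9
pop         2 -9
idiv        0
bipush -4   0 -4
ineg        0 4
iadd        4
iload 0     4 5
isub        -1

5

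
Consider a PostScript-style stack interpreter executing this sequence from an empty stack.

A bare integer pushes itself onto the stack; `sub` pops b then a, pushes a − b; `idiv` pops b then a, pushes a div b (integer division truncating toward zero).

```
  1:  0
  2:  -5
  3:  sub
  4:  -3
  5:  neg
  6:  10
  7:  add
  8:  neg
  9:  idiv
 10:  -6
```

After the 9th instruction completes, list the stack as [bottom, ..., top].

0    → [0]
-5   → [0, -5]
sub  → [5]
-3   → [5, -3]
neg  → [5, 3]
10   → [5, 3, 10]
add  → [5, 13]
neg  → [5, -13]
idiv → [0]

[0]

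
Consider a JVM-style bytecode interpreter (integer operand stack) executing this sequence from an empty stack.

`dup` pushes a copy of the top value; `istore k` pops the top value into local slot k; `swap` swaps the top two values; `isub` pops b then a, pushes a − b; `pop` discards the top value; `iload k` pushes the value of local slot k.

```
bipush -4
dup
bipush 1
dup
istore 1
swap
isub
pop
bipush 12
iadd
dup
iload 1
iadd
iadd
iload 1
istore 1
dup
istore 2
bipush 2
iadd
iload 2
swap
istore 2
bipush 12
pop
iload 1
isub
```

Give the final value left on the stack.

16

bipush -4  [-4]
dup        [-4, -4]
bipush 1   [-4, -4, 1]
dup        [-4, -4, 1, 1]
istore 1   [-4, -4, 1]
swap       [-4, 1, -4]
isub       [-4, 5]
pop        [-4]
bipush 12  [-4, 12]
iadd       [8]
dup        [8, 8]
iload 1    [8, 8, 1]
iadd       [8, 9]
iadd       [17]
iload 1    [17, 1]
istore 1   [17]
dup        [17, 17]
istore 2   [17]
bipush 2   [17, 2]
iadd       [19]
iload 2    [19, 17]
swap       [17, 19]
istore 2   [17]
bipush 12  [17, 12]
pop        [17]
iload 1    [17, 1]
isub       [16]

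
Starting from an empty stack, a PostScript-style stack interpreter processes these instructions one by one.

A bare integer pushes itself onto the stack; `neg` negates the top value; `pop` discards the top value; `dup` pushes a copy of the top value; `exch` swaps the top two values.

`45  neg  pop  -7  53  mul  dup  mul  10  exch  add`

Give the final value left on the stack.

45   → 45
neg  → -45
pop  → (empty)
-7   → -7
53   → -7 53
mul  → -371
dup  → -371 -371
mul  → 137641
10   → 137641 10
exch → 10 137641
add  → 137651

137651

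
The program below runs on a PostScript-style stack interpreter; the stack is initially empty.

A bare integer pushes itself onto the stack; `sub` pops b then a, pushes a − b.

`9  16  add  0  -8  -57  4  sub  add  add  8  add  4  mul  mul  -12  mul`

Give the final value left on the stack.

73200

9   : [9]
16  : [9, 16]
add : [25]
0   : [25, 0]
-8  : [25, 0, -8]
-57 : [25, 0, -8, -57]
4   : [25, 0, -8, -57, 4]
sub : [25, 0, -8, -61]
add : [25, 0, -69]
add : [25, -69]
8   : [25, -69, 8]
add : [25, -61]
4   : [25, -61, 4]
mul : [25, -244]
mul : [-6100]
-12 : [-6100, -12]
mul : [73200]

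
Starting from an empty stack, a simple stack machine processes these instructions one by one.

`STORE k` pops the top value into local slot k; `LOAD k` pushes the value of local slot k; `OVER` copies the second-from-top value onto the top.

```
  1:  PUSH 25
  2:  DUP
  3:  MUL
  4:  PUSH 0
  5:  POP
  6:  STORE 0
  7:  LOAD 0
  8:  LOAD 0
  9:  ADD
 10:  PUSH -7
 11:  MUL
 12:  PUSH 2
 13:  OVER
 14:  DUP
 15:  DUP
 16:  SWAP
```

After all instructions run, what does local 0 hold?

PUSH 25 -> [25]
DUP     -> [25, 25]
MUL     -> [625]
PUSH 0  -> [625, 0]
POP     -> [625]
STORE 0 -> []
LOAD 0  -> [625]
LOAD 0  -> [625, 625]
ADD     -> [1250]
PUSH -7 -> [1250, -7]
MUL     -> [-8750]
PUSH 2  -> [-8750, 2]
OVER    -> [-8750, 2, -8750]
DUP     -> [-8750, 2, -8750, -8750]
DUP     -> [-8750, 2, -8750, -8750, -8750]
SWAP    -> [-8750, 2, -8750, -8750, -8750]

625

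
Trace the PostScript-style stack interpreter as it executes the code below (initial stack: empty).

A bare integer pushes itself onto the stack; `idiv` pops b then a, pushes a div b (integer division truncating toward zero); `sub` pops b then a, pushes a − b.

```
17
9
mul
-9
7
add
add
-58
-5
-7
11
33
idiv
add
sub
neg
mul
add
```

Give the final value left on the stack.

17   -> [17]
9    -> [17, 9]
mul  -> [153]
-9   -> [153, -9]
7    -> [153, -9, 7]
add  -> [153, -2]
add  -> [151]
-58  -> [151, -58]
-5   -> [151, -58, -5]
-7   -> [151, -58, -5, -7]
11   -> [151, -58, -5, -7, 11]
33   -> [151, -58, -5, -7, 11, 33]
idiv -> [151, -58, -5, -7, 0]
add  -> [151, -58, -5, -7]
sub  -> [151, -58, 2]
neg  -> [151, -58, -2]
mul  -> [151, 116]
add  -> [267]

267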